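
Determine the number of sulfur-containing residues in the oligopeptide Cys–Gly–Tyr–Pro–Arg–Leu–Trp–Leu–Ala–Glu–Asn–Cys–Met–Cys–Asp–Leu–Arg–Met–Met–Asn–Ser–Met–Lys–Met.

8

The sulfur-bearing residues are cysteine (–SH) and methionine (–S–CH₃).
Matching residues: Cys1, Cys12, Met13, Cys14, Met18, Met19, Met22, Met24.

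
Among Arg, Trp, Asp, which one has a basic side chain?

The basic amino acids are Lys (K), Arg (R), and His (H).
Of the listed options, only Arg belongs to this group.

Arg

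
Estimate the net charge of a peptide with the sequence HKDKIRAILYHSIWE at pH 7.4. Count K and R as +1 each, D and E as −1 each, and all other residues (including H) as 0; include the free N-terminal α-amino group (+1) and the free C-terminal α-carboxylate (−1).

+1

Positive (K, R): K2, K4, R6 → +3.
Negative (D, E): D3, E15 → −2.
The N-terminus (+1) and C-terminus (−1) cancel.
Net charge = (+3) + (−2) = +1.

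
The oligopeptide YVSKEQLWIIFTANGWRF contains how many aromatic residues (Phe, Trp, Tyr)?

Matching residues: Y1, W8, F11, W16, F18.

5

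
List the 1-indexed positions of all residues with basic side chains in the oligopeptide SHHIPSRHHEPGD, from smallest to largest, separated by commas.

2, 3, 7, 8, 9

K, R, and H are the three residues with basic side chains (ε-amine, guanidinium, and imidazole respectively).
Matching residues: H2, H3, R7, H8, H9.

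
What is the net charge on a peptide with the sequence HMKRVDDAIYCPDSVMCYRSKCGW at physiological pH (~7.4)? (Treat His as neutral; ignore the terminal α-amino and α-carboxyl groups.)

The side chains ionized at physiological pH are Lys/Arg (+1) and Asp/Glu (−1); with His treated as neutral, nothing else contributes.
Positive (K, R): K3, R4, R19, K21 → +4.
Negative (D, E): D6, D7, D13 → −3.
Net charge = (+4) + (−3) = +1.

+1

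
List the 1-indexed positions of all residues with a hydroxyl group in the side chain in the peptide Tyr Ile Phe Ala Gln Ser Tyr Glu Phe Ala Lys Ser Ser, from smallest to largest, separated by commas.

S, T, and Y are the three residues with a side-chain hydroxyl.
Matching residues: Tyr1, Ser6, Tyr7, Ser12, Ser13.

1, 6, 7, 12, 13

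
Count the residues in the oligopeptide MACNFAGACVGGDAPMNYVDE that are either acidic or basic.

Acidic: D, E. Basic: H, K, R.
Acidic residues here: D13, D20, E21 (3).
Basic residues here: none (0).
The two groups share no amino acid, so total = 3 + 0 = 3.

3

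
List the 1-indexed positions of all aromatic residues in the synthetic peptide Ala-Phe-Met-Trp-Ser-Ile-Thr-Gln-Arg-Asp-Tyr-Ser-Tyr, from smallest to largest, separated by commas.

2, 4, 11, 13

Phenylalanine (F), tryptophan (W), and tyrosine (Y) have aromatic ring side chains.
Matching residues: Phe2, Trp4, Tyr11, Tyr13.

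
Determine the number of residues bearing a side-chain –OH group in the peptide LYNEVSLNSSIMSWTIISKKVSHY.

9

Serine (S), threonine (T), and tyrosine (Y) each carry a hydroxyl group on the side chain.
Matching residues: Y2, S6, S9, S10, S13, T15, S18, S22, Y24.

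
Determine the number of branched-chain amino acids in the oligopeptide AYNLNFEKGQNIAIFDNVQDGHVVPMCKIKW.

7

The BCAAs are Val, Leu, and Ile — aliphatic side chains with a branch point.
Matching residues: L4, I12, I14, V18, V23, V24, I29.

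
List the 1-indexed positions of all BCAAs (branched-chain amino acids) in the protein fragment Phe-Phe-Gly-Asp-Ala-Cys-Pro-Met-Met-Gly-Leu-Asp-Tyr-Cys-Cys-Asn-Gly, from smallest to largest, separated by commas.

11

Valine (V), leucine (L), and isoleucine (I) are the branched-chain amino acids.
Matching residues: Leu11.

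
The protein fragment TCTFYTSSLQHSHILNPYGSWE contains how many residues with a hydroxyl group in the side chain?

The –OH-bearing residues are Ser, Thr (aliphatic alcohols), and Tyr (phenol).
Matching residues: T1, T3, Y5, T6, S7, S8, S12, Y18, S20.

9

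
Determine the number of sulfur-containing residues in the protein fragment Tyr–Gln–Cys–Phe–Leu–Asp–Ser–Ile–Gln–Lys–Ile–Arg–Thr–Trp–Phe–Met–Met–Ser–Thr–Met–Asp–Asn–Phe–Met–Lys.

5

Cysteine (C, thiol) and methionine (M, thioether) are the two sulfur-containing amino acids.
Matching residues: Cys3, Met16, Met17, Met20, Met24.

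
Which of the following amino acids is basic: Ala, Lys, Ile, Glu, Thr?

Lys

K, R, and H are the three residues with basic side chains (ε-amine, guanidinium, and imidazole respectively).
Of the listed options, only Lys belongs to this group.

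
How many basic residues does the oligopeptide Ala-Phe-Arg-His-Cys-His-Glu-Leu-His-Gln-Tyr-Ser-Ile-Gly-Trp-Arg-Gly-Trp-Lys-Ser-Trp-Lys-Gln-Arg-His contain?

The basic amino acids are Lys (K), Arg (R), and His (H).
Matching residues: Arg3, His4, His6, His9, Arg16, Lys19, Lys22, Arg24, His25.

9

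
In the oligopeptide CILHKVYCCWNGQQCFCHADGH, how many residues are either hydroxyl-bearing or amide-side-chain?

4

Hydroxyl-bearing: S, T, Y. Amide-side-chain: N, Q.
Hydroxyl-bearing residues here: Y7 (1).
Amide-side-chain residues here: N11, Q13, Q14 (3).
The two groups share no amino acid, so total = 1 + 3 = 4.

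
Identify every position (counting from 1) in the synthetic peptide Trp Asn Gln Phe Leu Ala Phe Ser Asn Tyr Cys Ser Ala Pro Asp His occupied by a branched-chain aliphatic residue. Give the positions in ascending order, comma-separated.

5

V, L, and I make up the branched-chain aliphatic group.
Matching residues: Leu5.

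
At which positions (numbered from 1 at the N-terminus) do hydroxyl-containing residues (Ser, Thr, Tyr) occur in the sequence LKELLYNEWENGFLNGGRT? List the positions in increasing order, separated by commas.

6, 19

Matching residues: Y6, T19.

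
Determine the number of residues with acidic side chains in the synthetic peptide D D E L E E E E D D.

Only D (aspartate) and E (glutamate) carry a side-chain carboxylic acid.
Matching residues: D1, D2, E3, E5, E6, E7, E8, D9, D10.

9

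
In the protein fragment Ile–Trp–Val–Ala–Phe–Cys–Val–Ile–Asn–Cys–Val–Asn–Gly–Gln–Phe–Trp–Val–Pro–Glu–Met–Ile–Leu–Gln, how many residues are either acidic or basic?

1

Acidic: D, E. Basic: H, K, R.
Acidic residues here: Glu19 (1).
Basic residues here: none (0).
The two groups share no amino acid, so total = 1 + 0 = 1.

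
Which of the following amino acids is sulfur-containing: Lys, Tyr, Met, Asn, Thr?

Met

Cysteine (C, thiol) and methionine (M, thioether) are the two sulfur-containing amino acids.
Of the listed options, only Met belongs to this group.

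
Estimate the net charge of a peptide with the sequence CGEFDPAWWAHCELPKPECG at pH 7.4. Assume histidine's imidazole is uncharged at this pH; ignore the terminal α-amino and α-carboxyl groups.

Near pH 7.4, K and R contribute +1 each, D and E contribute −1 each, and every other side chain (His included, as stated) is uncharged.
Positive (K, R): K16 → +1.
Negative (D, E): E3, D5, E13, E18 → −4.
Net charge = (+1) + (−4) = −3.

-3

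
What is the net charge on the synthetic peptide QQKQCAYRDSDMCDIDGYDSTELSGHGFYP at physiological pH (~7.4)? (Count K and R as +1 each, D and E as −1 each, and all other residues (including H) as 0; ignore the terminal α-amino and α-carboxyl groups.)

Positive (K, R): K3, R8 → +2.
Negative (D, E): D9, D11, D14, D16, D19, E22 → −6.
Net charge = (+2) + (−6) = −4.

-4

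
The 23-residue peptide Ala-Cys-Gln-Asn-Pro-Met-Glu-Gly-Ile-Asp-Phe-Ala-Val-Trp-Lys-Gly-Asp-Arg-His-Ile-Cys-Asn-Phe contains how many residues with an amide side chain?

Only N (asparagine) and Q (glutamine) carry a side-chain carboxamide.
Matching residues: Gln3, Asn4, Asn22.

3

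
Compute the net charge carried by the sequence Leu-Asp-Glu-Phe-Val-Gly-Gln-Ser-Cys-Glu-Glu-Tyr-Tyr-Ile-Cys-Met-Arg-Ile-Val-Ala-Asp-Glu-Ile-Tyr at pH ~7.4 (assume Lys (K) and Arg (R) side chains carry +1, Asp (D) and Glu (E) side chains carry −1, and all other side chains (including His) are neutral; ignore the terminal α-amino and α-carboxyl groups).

Positive (K, R): Arg17 → +1.
Negative (D, E): Asp2, Glu3, Glu10, Glu11, Asp21, Glu22 → −6.
Net charge = (+1) + (−6) = −5.

-5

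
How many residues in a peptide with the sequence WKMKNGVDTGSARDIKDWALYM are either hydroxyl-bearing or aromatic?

5

Hydroxyl-bearing: S, T, Y. Aromatic: F, W, Y.
Hydroxyl-bearing residues here: T9, S11, Y21 (3).
Aromatic residues here: W1, W18, Y21 (3).
Y is in both groups, so the 1 Y residue must not be double-counted.
Total = 3 + 3 − 1 = 5.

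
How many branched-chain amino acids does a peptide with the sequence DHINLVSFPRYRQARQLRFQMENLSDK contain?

The BCAAs are Val, Leu, and Ile — aliphatic side chains with a branch point.
Matching residues: I3, L5, V6, L17, L24.

5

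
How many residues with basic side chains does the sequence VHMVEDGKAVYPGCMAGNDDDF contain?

2

The basic amino acids are Lys (K), Arg (R), and His (H).
Matching residues: H2, K8.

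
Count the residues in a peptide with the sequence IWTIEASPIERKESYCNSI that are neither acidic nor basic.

14

Acidic: D, E. Basic: K, R, H. All other residues are neither.
Matching residues: I1, W2, T3, I4, A6, S7, P8, I9, S14, Y15, C16, N17, S18, I19.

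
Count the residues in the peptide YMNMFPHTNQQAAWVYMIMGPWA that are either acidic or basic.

Acidic: D, E. Basic: H, K, R.
Acidic residues here: none (0).
Basic residues here: H7 (1).
The two groups share no amino acid, so total = 0 + 1 = 1.

1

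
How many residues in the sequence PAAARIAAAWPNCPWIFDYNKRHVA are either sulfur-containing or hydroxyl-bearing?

2

Sulfur-containing: C, M. Hydroxyl-bearing: S, T, Y.
Sulfur-containing residues here: C13 (1).
Hydroxyl-bearing residues here: Y19 (1).
The two groups share no amino acid, so total = 1 + 1 = 2.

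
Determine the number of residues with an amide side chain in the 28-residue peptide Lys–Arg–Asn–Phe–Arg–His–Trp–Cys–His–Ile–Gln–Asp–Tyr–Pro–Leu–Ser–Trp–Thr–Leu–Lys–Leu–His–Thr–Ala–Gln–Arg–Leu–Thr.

The amide-side-chain residues are Asn (N) and Gln (Q).
Matching residues: Asn3, Gln11, Gln25.

3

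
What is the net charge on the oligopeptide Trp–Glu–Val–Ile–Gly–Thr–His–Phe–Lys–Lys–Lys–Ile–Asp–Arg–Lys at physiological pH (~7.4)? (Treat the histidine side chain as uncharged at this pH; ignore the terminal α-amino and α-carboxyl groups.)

At pH ~7.4 the Lys and Arg side chains are protonated (+1), the Asp and Glu side chains are deprotonated (−1), and with His taken as neutral all other side chains carry no charge.
Positive (K, R): Lys9, Lys10, Lys11, Arg14, Lys15 → +5.
Negative (D, E): Glu2, Asp13 → −2.
Net charge = (+5) + (−2) = +3.

+3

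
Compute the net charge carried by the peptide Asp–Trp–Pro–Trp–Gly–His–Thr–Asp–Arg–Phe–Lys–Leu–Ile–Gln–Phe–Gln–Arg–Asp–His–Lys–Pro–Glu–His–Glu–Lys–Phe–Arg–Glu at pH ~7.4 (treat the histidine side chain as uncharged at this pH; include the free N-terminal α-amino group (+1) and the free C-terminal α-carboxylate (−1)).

0

At pH ~7.4 the Lys and Arg side chains are protonated (+1), the Asp and Glu side chains are deprotonated (−1), and with His taken as neutral all other side chains carry no charge.
Positive (K, R): Arg9, Lys11, Arg17, Lys20, Lys25, Arg27 → +6.
Negative (D, E): Asp1, Asp8, Asp18, Glu22, Glu24, Glu28 → −6.
The N-terminus (+1) and C-terminus (−1) cancel.
Net charge = (+6) + (−6) = 0.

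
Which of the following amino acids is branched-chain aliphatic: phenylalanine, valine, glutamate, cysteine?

valine

Valine (V), leucine (L), and isoleucine (I) are the branched-chain amino acids.
Of the listed options, only valine belongs to this group.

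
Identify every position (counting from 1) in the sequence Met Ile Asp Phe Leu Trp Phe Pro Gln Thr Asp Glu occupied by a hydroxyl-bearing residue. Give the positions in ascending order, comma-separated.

The –OH-bearing residues are Ser, Thr (aliphatic alcohols), and Tyr (phenol).
Matching residues: Thr10.

10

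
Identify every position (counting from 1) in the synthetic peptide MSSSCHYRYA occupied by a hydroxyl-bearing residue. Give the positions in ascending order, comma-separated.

2, 3, 4, 7, 9

The –OH-bearing residues are Ser, Thr (aliphatic alcohols), and Tyr (phenol).
Matching residues: S2, S3, S4, Y7, Y9.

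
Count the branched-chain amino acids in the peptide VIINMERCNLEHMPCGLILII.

9

V, L, and I make up the branched-chain aliphatic group.
Matching residues: V1, I2, I3, L10, L17, I18, L19, I20, I21.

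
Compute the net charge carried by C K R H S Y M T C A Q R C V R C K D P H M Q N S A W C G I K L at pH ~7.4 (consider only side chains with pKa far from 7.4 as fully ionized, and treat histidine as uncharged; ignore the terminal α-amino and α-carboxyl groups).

+5

Near pH 7.4, K and R contribute +1 each, D and E contribute −1 each, and every other side chain (His included, as stated) is uncharged.
Positive (K, R): K2, R3, R12, R15, K17, K30 → +6.
Negative (D, E): D18 → −1.
Net charge = (+6) + (−1) = +5.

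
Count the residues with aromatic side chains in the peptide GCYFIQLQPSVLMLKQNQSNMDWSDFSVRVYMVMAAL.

F, W, and Y each carry an aromatic ring on the side chain.
Matching residues: Y3, F4, W23, F26, Y31.

5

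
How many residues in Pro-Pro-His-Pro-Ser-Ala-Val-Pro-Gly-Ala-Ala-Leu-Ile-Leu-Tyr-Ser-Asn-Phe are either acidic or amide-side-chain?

Acidic: D, E. Amide-side-chain: N, Q.
Acidic residues here: none (0).
Amide-side-chain residues here: Asn17 (1).
The two groups share no amino acid, so total = 0 + 1 = 1.

1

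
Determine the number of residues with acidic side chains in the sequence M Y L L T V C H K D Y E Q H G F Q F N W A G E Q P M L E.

4

Aspartate (D) and glutamate (E) have carboxylic-acid side chains and are the acidic amino acids.
Matching residues: D10, E12, E23, E28.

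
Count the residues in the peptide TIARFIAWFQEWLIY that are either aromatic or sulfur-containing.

Aromatic: F, W, Y. Sulfur-containing: C, M.
Aromatic residues here: F5, W8, F9, W12, Y15 (5).
Sulfur-containing residues here: none (0).
The two groups share no amino acid, so total = 5 + 0 = 5.

5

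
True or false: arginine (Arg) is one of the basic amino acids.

The basic amino acids are Lys (K), Arg (R), and His (H).
Arginine is in this group.

True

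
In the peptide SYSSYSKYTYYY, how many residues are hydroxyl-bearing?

The –OH-bearing residues are Ser, Thr (aliphatic alcohols), and Tyr (phenol).
Matching residues: S1, Y2, S3, S4, Y5, S6, Y8, T9, Y10, Y11, Y12.

11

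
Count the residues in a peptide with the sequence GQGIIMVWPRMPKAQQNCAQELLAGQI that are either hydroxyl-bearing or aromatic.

1

Hydroxyl-bearing: S, T, Y. Aromatic: F, W, Y.
Hydroxyl-bearing residues here: none (0).
Aromatic residues here: W8 (1).
(Y belongs to both groups, but none appear in this sequence.) Total = 0 + 1 = 1.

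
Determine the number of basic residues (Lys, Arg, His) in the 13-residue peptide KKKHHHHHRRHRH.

13

Matching residues: K1, K2, K3, H4, H5, H6, H7, H8, R9, R10, H11, R12, H13.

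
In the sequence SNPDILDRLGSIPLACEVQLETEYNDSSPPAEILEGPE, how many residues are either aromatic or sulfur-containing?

2

Aromatic: F, W, Y. Sulfur-containing: C, M.
Aromatic residues here: Y24 (1).
Sulfur-containing residues here: C16 (1).
The two groups share no amino acid, so total = 1 + 1 = 2.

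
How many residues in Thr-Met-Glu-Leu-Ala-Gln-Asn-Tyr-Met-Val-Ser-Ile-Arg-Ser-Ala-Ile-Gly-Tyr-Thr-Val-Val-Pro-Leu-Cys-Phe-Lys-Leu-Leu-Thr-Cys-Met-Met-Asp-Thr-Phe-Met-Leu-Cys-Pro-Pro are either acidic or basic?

4

Acidic: D, E. Basic: H, K, R.
Acidic residues here: Glu3, Asp33 (2).
Basic residues here: Arg13, Lys26 (2).
The two groups share no amino acid, so total = 2 + 2 = 4.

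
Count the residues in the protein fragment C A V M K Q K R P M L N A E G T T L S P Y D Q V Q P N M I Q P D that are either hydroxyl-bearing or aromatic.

4

Hydroxyl-bearing: S, T, Y. Aromatic: F, W, Y.
Hydroxyl-bearing residues here: T16, T17, S19, Y21 (4).
Aromatic residues here: Y21 (1).
Y is in both groups, so the 1 Y residue must not be double-counted.
Total = 4 + 1 − 1 = 4.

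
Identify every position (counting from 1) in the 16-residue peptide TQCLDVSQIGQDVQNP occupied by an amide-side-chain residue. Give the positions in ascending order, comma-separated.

The amide-side-chain residues are Asn (N) and Gln (Q).
Matching residues: Q2, Q8, Q11, Q14, N15.

2, 8, 11, 14, 15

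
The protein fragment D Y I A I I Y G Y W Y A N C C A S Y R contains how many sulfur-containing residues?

2

Cysteine (C, thiol) and methionine (M, thioether) are the two sulfur-containing amino acids.
Matching residues: C14, C15.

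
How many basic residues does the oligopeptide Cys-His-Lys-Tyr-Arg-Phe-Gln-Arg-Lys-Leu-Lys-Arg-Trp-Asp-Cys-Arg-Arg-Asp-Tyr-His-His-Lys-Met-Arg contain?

The basic amino acids are Lys (K), Arg (R), and His (H).
Matching residues: His2, Lys3, Arg5, Arg8, Lys9, Lys11, Arg12, Arg16, Arg17, His20, His21, Lys22, Arg24.

13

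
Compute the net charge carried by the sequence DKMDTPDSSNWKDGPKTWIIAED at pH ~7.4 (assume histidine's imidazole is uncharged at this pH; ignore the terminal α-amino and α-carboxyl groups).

Near pH 7.4, K and R contribute +1 each, D and E contribute −1 each, and every other side chain (His included, as stated) is uncharged.
Positive (K, R): K2, K12, K16 → +3.
Negative (D, E): D1, D4, D7, D13, E22, D23 → −6.
Net charge = (+3) + (−6) = −3.

-3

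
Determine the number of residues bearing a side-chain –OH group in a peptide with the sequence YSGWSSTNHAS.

Serine (S), threonine (T), and tyrosine (Y) each carry a hydroxyl group on the side chain.
Matching residues: Y1, S2, S5, S6, T7, S11.

6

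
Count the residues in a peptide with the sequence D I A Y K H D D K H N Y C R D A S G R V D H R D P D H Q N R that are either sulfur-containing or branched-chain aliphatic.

3

Sulfur-containing: C, M. Branched-chain aliphatic: I, L, V.
Sulfur-containing residues here: C13 (1).
Branched-chain aliphatic residues here: I2, V20 (2).
The two groups share no amino acid, so total = 1 + 2 = 3.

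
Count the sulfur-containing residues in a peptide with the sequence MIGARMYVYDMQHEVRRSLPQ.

Cysteine (C, thiol) and methionine (M, thioether) are the two sulfur-containing amino acids.
Matching residues: M1, M6, M11.

3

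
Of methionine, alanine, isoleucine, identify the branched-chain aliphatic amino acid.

isoleucine

Valine (V), leucine (L), and isoleucine (I) are the branched-chain amino acids.
Of the listed options, only isoleucine belongs to this group.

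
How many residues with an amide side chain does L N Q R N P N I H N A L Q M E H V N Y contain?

Only N (asparagine) and Q (glutamine) carry a side-chain carboxamide.
Matching residues: N2, Q3, N5, N7, N10, Q13, N18.

7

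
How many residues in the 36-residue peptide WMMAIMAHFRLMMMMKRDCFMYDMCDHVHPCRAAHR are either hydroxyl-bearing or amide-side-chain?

Hydroxyl-bearing: S, T, Y. Amide-side-chain: N, Q.
Hydroxyl-bearing residues here: Y22 (1).
Amide-side-chain residues here: none (0).
The two groups share no amino acid, so total = 1 + 0 = 1.

1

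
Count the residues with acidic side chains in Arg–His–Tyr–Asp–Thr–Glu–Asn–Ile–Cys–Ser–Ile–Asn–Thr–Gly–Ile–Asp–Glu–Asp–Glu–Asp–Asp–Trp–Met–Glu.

9

Aspartate (D) and glutamate (E) have carboxylic-acid side chains and are the acidic amino acids.
Matching residues: Asp4, Glu6, Asp16, Glu17, Asp18, Glu19, Asp20, Asp21, Glu24.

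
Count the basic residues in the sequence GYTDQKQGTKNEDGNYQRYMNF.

Lysine (K), arginine (R), and histidine (H) have basic, nitrogen-containing side chains.
Matching residues: K6, K10, R18.

3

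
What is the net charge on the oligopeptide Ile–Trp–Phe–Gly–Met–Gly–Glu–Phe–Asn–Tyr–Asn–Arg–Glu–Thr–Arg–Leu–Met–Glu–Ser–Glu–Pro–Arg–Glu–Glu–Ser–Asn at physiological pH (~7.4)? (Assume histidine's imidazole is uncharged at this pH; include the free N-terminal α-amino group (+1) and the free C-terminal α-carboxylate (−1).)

-3

At pH ~7.4 the Lys and Arg side chains are protonated (+1), the Asp and Glu side chains are deprotonated (−1), and with His taken as neutral all other side chains carry no charge.
Positive (K, R): Arg12, Arg15, Arg22 → +3.
Negative (D, E): Glu7, Glu13, Glu18, Glu20, Glu23, Glu24 → −6.
The N-terminus (+1) and C-terminus (−1) cancel.
Net charge = (+3) + (−6) = −3.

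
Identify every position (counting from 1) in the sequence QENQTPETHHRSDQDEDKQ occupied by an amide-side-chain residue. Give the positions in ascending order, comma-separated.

1, 3, 4, 14, 19

Asparagine (N) and glutamine (Q) have uncharged amide side chains.
Matching residues: Q1, N3, Q4, Q14, Q19.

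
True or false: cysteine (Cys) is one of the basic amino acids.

The basic amino acids are Lys (K), Arg (R), and His (H).
Cysteine is not in this group.

False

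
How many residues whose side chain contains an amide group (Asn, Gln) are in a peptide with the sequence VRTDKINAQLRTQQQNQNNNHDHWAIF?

Matching residues: N7, Q9, Q13, Q14, Q15, N16, Q17, N18, N19, N20.

10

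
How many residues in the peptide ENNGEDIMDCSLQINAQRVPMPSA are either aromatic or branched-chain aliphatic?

4

Aromatic: F, W, Y. Branched-chain aliphatic: I, L, V.
Aromatic residues here: none (0).
Branched-chain aliphatic residues here: I7, L12, I14, V19 (4).
The two groups share no amino acid, so total = 0 + 4 = 4.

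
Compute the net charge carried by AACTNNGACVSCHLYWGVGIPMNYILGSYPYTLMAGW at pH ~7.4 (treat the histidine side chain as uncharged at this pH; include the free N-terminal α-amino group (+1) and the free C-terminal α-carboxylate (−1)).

The side chains ionized at physiological pH are Lys/Arg (+1) and Asp/Glu (−1); with His treated as neutral, nothing else contributes.
Positive (K, R): none → +0.
Negative (D, E): none → −0.
The N-terminus (+1) and C-terminus (−1) cancel.
Net charge = (+0) + (−0) = 0.

0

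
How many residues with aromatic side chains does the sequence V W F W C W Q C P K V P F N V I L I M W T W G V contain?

7

The aromatic amino acids are Phe (F, benzyl), Trp (W, indole), and Tyr (Y, phenol).
Matching residues: W2, F3, W4, W6, F13, W20, W22.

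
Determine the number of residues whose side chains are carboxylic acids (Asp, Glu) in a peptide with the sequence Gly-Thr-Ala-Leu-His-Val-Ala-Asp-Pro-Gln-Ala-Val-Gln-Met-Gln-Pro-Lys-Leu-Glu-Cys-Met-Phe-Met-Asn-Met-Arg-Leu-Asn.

Matching residues: Asp8, Glu19.

2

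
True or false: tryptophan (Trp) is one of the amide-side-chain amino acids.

Asparagine (N) and glutamine (Q) have uncharged amide side chains.
Tryptophan is not in this group.

False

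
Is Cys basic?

No

The basic amino acids are Lys (K), Arg (R), and His (H).
Cysteine is not in this group.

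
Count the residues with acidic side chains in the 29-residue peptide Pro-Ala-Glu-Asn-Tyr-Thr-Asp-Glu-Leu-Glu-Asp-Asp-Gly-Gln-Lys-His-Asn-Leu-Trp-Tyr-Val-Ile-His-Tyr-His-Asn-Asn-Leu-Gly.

6

The acidic residues are Asp (D) and Glu (E), whose side chains end in a carboxylate group.
Matching residues: Glu3, Asp7, Glu8, Glu10, Asp11, Asp12.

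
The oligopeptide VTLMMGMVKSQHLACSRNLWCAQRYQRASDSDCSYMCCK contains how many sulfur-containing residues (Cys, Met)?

Matching residues: M4, M5, M7, C15, C21, C33, M36, C37, C38.

9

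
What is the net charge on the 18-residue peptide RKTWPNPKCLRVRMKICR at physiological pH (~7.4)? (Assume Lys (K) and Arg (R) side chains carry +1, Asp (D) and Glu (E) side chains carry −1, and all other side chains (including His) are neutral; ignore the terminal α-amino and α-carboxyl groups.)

Positive (K, R): R1, K2, K8, R11, R13, K15, R18 → +7.
Negative (D, E): none → −0.
Net charge = (+7) + (−0) = +7.

+7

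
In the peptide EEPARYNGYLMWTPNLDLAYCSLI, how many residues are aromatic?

4

Phenylalanine (F), tryptophan (W), and tyrosine (Y) have aromatic ring side chains.
Matching residues: Y6, Y9, W12, Y20.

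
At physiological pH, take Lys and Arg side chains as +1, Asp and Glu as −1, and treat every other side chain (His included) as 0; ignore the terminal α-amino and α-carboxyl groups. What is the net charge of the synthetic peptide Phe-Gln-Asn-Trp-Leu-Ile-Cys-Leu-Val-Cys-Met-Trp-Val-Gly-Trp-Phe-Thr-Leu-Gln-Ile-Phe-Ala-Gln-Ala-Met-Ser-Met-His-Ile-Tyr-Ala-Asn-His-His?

Positive (K, R): none → +0.
Negative (D, E): none → −0.
Net charge = (+0) + (−0) = 0.

0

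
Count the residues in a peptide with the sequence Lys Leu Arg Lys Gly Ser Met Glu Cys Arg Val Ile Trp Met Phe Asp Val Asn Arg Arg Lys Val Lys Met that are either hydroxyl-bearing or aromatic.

3

Hydroxyl-bearing: S, T, Y. Aromatic: F, W, Y.
Hydroxyl-bearing residues here: Ser6 (1).
Aromatic residues here: Trp13, Phe15 (2).
(Y belongs to both groups, but none appear in this sequence.) Total = 1 + 2 = 3.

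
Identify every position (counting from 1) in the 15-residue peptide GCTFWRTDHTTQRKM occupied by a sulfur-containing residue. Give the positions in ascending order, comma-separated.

Matching residues: C2, M15.

2, 15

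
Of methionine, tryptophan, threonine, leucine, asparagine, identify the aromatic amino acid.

The aromatic amino acids are Phe (F, benzyl), Trp (W, indole), and Tyr (Y, phenol).
Of the listed options, only tryptophan belongs to this group.

tryptophan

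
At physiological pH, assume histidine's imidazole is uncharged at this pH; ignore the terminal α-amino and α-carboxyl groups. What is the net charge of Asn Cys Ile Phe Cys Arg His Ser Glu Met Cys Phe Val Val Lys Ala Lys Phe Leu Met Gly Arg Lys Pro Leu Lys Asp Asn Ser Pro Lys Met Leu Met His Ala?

+5

Near pH 7.4, K and R contribute +1 each, D and E contribute −1 each, and every other side chain (His included, as stated) is uncharged.
Positive (K, R): Arg6, Lys15, Lys17, Arg22, Lys23, Lys26, Lys31 → +7.
Negative (D, E): Glu9, Asp27 → −2.
Net charge = (+7) + (−2) = +5.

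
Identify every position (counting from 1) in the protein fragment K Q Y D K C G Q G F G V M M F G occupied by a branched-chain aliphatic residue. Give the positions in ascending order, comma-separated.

12

Valine (V), leucine (L), and isoleucine (I) are the branched-chain amino acids.
Matching residues: V12.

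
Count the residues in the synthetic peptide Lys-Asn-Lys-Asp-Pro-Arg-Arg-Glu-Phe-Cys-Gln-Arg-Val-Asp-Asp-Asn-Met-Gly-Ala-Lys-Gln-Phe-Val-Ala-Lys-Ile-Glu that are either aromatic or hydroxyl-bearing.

Aromatic: F, W, Y. Hydroxyl-bearing: S, T, Y.
Aromatic residues here: Phe9, Phe22 (2).
Hydroxyl-bearing residues here: none (0).
(Y belongs to both groups, but none appear in this sequence.) Total = 2 + 0 = 2.

2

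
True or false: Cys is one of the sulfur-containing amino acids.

True

The sulfur-bearing residues are cysteine (–SH) and methionine (–S–CH₃).
Cysteine is in this group.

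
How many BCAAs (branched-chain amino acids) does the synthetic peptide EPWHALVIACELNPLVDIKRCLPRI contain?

V, L, and I make up the branched-chain aliphatic group.
Matching residues: L6, V7, I8, L12, L15, V16, I18, L22, I25.

9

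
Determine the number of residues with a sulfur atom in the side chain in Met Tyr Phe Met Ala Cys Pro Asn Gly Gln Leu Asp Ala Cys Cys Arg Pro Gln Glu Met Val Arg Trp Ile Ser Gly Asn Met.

7

Only Cys (C) and Met (M) have a sulfur atom in the side chain.
Matching residues: Met1, Met4, Cys6, Cys14, Cys15, Met20, Met28.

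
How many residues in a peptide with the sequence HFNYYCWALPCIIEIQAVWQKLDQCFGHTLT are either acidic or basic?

5

Acidic: D, E. Basic: H, K, R.
Acidic residues here: E14, D23 (2).
Basic residues here: H1, K21, H28 (3).
The two groups share no amino acid, so total = 2 + 3 = 5.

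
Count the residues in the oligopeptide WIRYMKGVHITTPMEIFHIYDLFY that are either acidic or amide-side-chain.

2

Acidic: D, E. Amide-side-chain: N, Q.
Acidic residues here: E15, D21 (2).
Amide-side-chain residues here: none (0).
The two groups share no amino acid, so total = 2 + 0 = 2.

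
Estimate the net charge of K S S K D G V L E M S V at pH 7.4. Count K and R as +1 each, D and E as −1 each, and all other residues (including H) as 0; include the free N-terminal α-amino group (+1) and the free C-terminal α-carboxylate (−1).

0

Positive (K, R): K1, K4 → +2.
Negative (D, E): D5, E9 → −2.
The N-terminus (+1) and C-terminus (−1) cancel.
Net charge = (+2) + (−2) = 0.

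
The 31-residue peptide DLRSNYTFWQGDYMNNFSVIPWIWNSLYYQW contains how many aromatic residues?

10

Phenylalanine (F), tryptophan (W), and tyrosine (Y) have aromatic ring side chains.
Matching residues: Y6, F8, W9, Y13, F17, W22, W24, Y28, Y29, W31.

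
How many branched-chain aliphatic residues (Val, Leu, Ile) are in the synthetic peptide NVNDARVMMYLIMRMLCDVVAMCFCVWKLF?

9

Matching residues: V2, V7, L11, I12, L16, V19, V20, V26, L29.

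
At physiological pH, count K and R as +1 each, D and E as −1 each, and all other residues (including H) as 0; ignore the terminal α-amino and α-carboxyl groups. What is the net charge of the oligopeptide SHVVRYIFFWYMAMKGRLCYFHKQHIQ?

+4

Positive (K, R): R5, K15, R17, K23 → +4.
Negative (D, E): none → −0.
Net charge = (+4) + (−0) = +4.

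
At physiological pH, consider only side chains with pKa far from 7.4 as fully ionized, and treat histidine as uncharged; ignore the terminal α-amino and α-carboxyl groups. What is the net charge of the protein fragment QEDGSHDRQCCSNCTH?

-2

The side chains ionized at physiological pH are Lys/Arg (+1) and Asp/Glu (−1); with His treated as neutral, nothing else contributes.
Positive (K, R): R8 → +1.
Negative (D, E): E2, D3, D7 → −3.
Net charge = (+1) + (−3) = −2.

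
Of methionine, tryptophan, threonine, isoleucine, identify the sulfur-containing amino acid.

Cysteine (C, thiol) and methionine (M, thioether) are the two sulfur-containing amino acids.
Of the listed options, only methionine belongs to this group.

methionine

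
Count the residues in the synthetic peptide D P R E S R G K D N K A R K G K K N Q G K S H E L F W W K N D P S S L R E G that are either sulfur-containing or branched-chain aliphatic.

Sulfur-containing: C, M. Branched-chain aliphatic: I, L, V.
Sulfur-containing residues here: none (0).
Branched-chain aliphatic residues here: L25, L35 (2).
The two groups share no amino acid, so total = 0 + 2 = 2.

2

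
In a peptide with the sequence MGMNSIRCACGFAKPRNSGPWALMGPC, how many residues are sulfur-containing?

Only Cys (C) and Met (M) have a sulfur atom in the side chain.
Matching residues: M1, M3, C8, C10, M24, C27.

6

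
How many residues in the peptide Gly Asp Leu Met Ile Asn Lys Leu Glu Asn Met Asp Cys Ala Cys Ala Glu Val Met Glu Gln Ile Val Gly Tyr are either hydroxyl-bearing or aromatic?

Hydroxyl-bearing: S, T, Y. Aromatic: F, W, Y.
Hydroxyl-bearing residues here: Tyr25 (1).
Aromatic residues here: Tyr25 (1).
Y is in both groups, so the 1 Y residue must not be double-counted.
Total = 1 + 1 − 1 = 1.

1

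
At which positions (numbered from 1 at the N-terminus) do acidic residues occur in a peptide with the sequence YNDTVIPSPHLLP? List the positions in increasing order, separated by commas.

3

Only D (aspartate) and E (glutamate) carry a side-chain carboxylic acid.
Matching residues: D3.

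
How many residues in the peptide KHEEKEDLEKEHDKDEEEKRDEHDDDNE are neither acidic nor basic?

2

Acidic: D, E. Basic: K, R, H. All other residues are neither.
Matching residues: L8, N27.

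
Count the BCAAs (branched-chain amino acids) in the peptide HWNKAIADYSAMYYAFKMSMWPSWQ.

1

Valine (V), leucine (L), and isoleucine (I) are the branched-chain amino acids.
Matching residues: I6.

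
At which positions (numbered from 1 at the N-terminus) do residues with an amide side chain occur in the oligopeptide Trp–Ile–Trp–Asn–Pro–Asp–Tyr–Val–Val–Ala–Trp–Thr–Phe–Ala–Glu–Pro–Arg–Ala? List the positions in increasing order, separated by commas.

The amide-side-chain residues are Asn (N) and Gln (Q).
Matching residues: Asn4.

4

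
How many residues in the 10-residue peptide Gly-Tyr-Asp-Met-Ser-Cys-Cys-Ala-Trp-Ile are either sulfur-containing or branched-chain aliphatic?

4

Sulfur-containing: C, M. Branched-chain aliphatic: I, L, V.
Sulfur-containing residues here: Met4, Cys6, Cys7 (3).
Branched-chain aliphatic residues here: Ile10 (1).
The two groups share no amino acid, so total = 3 + 1 = 4.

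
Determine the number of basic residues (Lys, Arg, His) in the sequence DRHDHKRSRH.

7

Matching residues: R2, H3, H5, K6, R7, R9, H10.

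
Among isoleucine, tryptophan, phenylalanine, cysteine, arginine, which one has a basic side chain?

Lysine (K), arginine (R), and histidine (H) have basic, nitrogen-containing side chains.
Of the listed options, only arginine belongs to this group.

arginine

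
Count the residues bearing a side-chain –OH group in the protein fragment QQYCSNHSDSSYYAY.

8

The –OH-bearing residues are Ser, Thr (aliphatic alcohols), and Tyr (phenol).
Matching residues: Y3, S5, S8, S10, S11, Y12, Y13, Y15.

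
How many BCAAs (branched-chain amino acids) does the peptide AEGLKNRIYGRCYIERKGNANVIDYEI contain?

6

The BCAAs are Val, Leu, and Ile — aliphatic side chains with a branch point.
Matching residues: L4, I8, I14, V22, I23, I27.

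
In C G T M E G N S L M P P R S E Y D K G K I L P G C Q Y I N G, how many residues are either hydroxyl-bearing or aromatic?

5

Hydroxyl-bearing: S, T, Y. Aromatic: F, W, Y.
Hydroxyl-bearing residues here: T3, S8, S14, Y16, Y27 (5).
Aromatic residues here: Y16, Y27 (2).
Y is in both groups, so the 2 Y residues must not be double-counted.
Total = 5 + 2 − 2 = 5.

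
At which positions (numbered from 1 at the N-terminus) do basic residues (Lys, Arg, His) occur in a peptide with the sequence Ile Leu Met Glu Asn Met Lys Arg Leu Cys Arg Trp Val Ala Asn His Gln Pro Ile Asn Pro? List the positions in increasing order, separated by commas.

Matching residues: Lys7, Arg8, Arg11, His16.

7, 8, 11, 16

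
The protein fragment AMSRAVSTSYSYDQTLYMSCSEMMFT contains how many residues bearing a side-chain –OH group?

The –OH-bearing residues are Ser, Thr (aliphatic alcohols), and Tyr (phenol).
Matching residues: S3, S7, T8, S9, Y10, S11, Y12, T15, Y17, S19, S21, T26.

12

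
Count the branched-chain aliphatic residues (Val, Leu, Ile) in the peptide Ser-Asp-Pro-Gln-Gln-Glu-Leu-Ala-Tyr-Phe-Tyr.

Matching residues: Leu7.

1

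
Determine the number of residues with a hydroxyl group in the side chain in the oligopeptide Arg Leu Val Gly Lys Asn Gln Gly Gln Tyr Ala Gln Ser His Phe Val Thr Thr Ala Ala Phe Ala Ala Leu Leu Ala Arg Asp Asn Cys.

The –OH-bearing residues are Ser, Thr (aliphatic alcohols), and Tyr (phenol).
Matching residues: Tyr10, Ser13, Thr17, Thr18.

4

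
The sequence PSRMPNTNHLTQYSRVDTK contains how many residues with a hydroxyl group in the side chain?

6

S, T, and Y are the three residues with a side-chain hydroxyl.
Matching residues: S2, T7, T11, Y13, S14, T18.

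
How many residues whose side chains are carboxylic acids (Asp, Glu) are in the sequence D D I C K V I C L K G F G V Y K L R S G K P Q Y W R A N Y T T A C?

Matching residues: D1, D2.

2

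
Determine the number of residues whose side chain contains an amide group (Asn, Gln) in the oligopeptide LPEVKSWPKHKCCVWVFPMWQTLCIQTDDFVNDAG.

Matching residues: Q21, Q26, N32.

3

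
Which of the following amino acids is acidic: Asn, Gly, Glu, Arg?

Glu

The acidic residues are Asp (D) and Glu (E), whose side chains end in a carboxylate group.
Of the listed options, only Glu belongs to this group.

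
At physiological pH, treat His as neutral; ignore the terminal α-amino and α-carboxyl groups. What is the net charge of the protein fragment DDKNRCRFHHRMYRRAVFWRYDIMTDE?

At pH ~7.4 the Lys and Arg side chains are protonated (+1), the Asp and Glu side chains are deprotonated (−1), and with His taken as neutral all other side chains carry no charge.
Positive (K, R): K3, R5, R7, R11, R14, R15, R20 → +7.
Negative (D, E): D1, D2, D22, D26, E27 → −5.
Net charge = (+7) + (−5) = +2.

+2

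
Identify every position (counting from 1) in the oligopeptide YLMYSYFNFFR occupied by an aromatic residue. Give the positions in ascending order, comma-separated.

F, W, and Y each carry an aromatic ring on the side chain.
Matching residues: Y1, Y4, Y6, F7, F9, F10.

1, 4, 6, 7, 9, 10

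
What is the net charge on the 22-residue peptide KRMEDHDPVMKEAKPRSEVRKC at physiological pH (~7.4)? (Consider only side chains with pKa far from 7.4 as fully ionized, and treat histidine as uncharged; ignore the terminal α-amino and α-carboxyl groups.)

+2

At pH ~7.4 the Lys and Arg side chains are protonated (+1), the Asp and Glu side chains are deprotonated (−1), and with His taken as neutral all other side chains carry no charge.
Positive (K, R): K1, R2, K11, K14, R16, R20, K21 → +7.
Negative (D, E): E4, D5, D7, E12, E18 → −5.
Net charge = (+7) + (−5) = +2.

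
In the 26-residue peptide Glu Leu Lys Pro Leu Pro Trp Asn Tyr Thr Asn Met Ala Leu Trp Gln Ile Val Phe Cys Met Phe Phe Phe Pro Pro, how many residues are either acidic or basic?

2

Acidic: D, E. Basic: H, K, R.
Acidic residues here: Glu1 (1).
Basic residues here: Lys3 (1).
The two groups share no amino acid, so total = 1 + 1 = 2.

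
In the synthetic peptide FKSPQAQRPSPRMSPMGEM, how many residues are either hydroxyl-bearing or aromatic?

Hydroxyl-bearing: S, T, Y. Aromatic: F, W, Y.
Hydroxyl-bearing residues here: S3, S10, S14 (3).
Aromatic residues here: F1 (1).
(Y belongs to both groups, but none appear in this sequence.) Total = 3 + 1 = 4.

4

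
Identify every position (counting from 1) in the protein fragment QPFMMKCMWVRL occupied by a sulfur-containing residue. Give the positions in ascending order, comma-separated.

Matching residues: M4, M5, C7, M8.

4, 5, 7, 8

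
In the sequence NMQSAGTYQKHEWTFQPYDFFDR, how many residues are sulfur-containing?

1

Cysteine (C, thiol) and methionine (M, thioether) are the two sulfur-containing amino acids.
Matching residues: M2.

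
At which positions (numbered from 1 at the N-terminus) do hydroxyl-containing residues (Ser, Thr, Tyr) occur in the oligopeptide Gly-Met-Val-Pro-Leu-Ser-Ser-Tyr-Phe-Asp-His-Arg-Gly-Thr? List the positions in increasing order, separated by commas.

6, 7, 8, 14

Matching residues: Ser6, Ser7, Tyr8, Thr14.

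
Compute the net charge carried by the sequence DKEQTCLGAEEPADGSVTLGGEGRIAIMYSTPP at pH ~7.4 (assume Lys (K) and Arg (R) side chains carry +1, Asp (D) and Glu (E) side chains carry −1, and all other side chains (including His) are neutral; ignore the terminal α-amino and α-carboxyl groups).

Positive (K, R): K2, R24 → +2.
Negative (D, E): D1, E3, E10, E11, D14, E22 → −6.
Net charge = (+2) + (−6) = −4.

-4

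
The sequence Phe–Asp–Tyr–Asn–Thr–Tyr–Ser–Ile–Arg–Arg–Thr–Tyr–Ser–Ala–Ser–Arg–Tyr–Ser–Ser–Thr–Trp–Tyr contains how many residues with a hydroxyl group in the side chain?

The –OH-bearing residues are Ser, Thr (aliphatic alcohols), and Tyr (phenol).
Matching residues: Tyr3, Thr5, Tyr6, Ser7, Thr11, Tyr12, Ser13, Ser15, Tyr17, Ser18, Ser19, Thr20, Tyr22.

13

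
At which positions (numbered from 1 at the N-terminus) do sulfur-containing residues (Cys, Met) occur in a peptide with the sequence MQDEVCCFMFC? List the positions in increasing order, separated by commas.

Matching residues: M1, C6, C7, M9, C11.

1, 6, 7, 9, 11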